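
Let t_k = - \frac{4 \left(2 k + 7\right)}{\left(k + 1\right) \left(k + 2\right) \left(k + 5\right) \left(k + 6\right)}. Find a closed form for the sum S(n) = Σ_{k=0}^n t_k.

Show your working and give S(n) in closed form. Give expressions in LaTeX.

S(n) = \frac{4 \left(- n^{2} - 8 n - 7\right)}{5 \left(n^{2} + 8 n + 12\right)}

Compute t_(k+1)/t_k: get (k + 1)*(k + 5)*(2*k + 9)/((k + 3)*(k + 7)*(2*k + 7)).
Factor: A=k + 1; B=k + 7; C=k**3 + 21*k**2/2 + 73*k/2 + 42.
Solve (k + 1)·f(k+1) − (k + 6)·f(k) = k**3 + 21*k**2/2 + 73*k/2 + 42.
From deg A=1, deg B=1, deg C=3: d=5.
Coefficient equations give f(k) = k*(k + 2)*(k + 3)*(k + 4)*(k + 6)/10.
R(k) = B(k−1)·f(k)/C(k) = k*(k + 2)*(k + 6)**2/(5*(2*k + 7)); s_k = R·t_k = 4*k*(-k - 6)/(5*(k**2 + 6*k + 5)).
Δs = 4*(-2*k - 7)/(k**4 + 14*k**3 + 65*k**2 + 112*k + 60), as required.
Σ_(k=0)^n t_k = s_(n+1) − s_(0) = (4*(-n**2 - 8*n - 7)/(5*(n**2 + 8*n + 12))) − (0), i.e. 4*(-n**2 - 8*n - 7)/(5*(n**2 + 8*n + 12)).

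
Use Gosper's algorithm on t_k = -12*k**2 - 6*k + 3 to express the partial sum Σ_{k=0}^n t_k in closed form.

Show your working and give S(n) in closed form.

r(k) = (4*k**2 + 10*k + 5)/(4*k**2 + 2*k - 1) after simplifying.
A = 1, B = 1, C = k**2 + k/2 - 1/4.
Solve (1)·f(k+1) − (1)·f(k) = k**2 + k/2 - 1/4.
From deg A=0, deg B=0, deg C=2: d=3.
Solve for f: f(k) = k*(4*k**2 - 3*k - 4)/12 (degree 3 ≤ 3).
Certificate R = B(k−1)f/C = k*(4*k**2 - 3*k - 4)/(3*(4*k**2 + 2*k - 1)) gives s_k = k*(-4*k**2 + 3*k + 4).
s_(k+1) − s_k = -12*k**2 - 6*k + 3 = t_k.
Telescope: S(n) = s_(n+1) − s_(0) = -4*n**3 - 9*n**2 - 2*n + 3 − (0) = -4*n**3 - 9*n**2 - 2*n + 3.

S(n) = -4*n**3 - 9*n**2 - 2*n + 3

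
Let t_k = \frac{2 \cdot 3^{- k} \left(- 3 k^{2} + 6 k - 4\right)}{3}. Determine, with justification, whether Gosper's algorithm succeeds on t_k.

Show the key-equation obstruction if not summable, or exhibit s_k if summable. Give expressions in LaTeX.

Yes. s_k = 3^{- k} \left(3 k^{2} - 3 k + 4\right).

Compute t_(k+1)/t_k: get (3*k**2 + 1)/(3*(3*k**2 - 6*k + 4)).
Gosper form: A/B · C(k+1)/C(k) with A=1/3, B=1, C=k**2 - 2*k + 4/3.
Key eq: (1/3)·f(k+1) = (1)·f(k) + (k**2 - 2*k + 4/3).
Bound: deg f ≤ 2.
Coefficient equations give f(k) = -(3*k**2 - 3*k + 4)/2.
R(k) = B(k−1)·f(k)/C(k) = -3*(3*k**2 - 3*k + 4)/(2*(3*k**2 - 6*k + 4)); s_k = R·t_k = (3*k**2 - 3*k + 4)/3**k.
Verify: 2*(-3*k**2 + 6*k - 4)/(3*3**k) matches t_k.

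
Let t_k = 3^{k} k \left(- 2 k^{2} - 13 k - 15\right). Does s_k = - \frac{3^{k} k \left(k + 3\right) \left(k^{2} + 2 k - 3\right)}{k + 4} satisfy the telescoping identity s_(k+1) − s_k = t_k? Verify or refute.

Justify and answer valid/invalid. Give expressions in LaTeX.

Invalid: residual \frac{3^{k} k \left(2 k^{3} + 20 k^{2} + 65 k + 63\right)}{k^{2} + 9 k + 20} ≠ 0.

s_(k+1) = 3**(k + 1)*k*(-k**3 - 9*k**2 - 24*k - 16)/(k + 5)
s_(k+1) − s_k = 3**k*k*(-2*k**4 - 29*k**3 - 152*k**2 - 330*k - 237)/(k**2 + 9*k + 20)
(s_(k+1) − s_k) − t_k = 3**k*k*(2*k**3 + 20*k**2 + 65*k + 63)/(k**2 + 9*k + 20)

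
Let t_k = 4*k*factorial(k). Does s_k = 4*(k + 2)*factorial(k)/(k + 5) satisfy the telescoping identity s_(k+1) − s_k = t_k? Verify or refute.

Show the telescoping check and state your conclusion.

s_(k+1) = 4*(k + 3)*factorial(k + 1)/(k + 6)
s_(k+1) − s_k = 4*(k**3 + 8*k**2 + 15*k + 3)*factorial(k)/((k + 5)*(k + 6))
(s_(k+1) − s_k) − t_k = -12*(k**2 + 5*k - 1)*factorial(k)/((k + 5)*(k + 6))

Invalid: residual -12*(k**2 + 5*k - 1)*factorial(k)/((k + 5)*(k + 6)) ≠ 0.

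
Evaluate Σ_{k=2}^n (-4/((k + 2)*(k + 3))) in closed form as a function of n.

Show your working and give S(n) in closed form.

S(n) = (1 - n)/(n + 3)

Step 1: r(k) = (k + 2)/(k + 4).
Gosper form: A/B · C(k+1)/C(k) with A=k + 2, B=k + 4, C=1.
f must satisfy (k + 2)·f(k+1) − (k + 3)·f(k) = 1.
Degrees (1,1,0) ⇒ d ≤ 1.
Solving with deg f ≤ 1: f(k) = k/2.
So s_k = (B(k−1)f/C)·t_k = (k*(k + 3)/2)·t_k = -2*k/(k + 2).
Check: Δs_k = -4/(k**2 + 5*k + 6). ✓
Evaluate: s_(n+1) = 2*(-n - 1)/(n + 3); subtract s_(2) = -1 ⇒ S(n) = (1 - n)/(n + 3).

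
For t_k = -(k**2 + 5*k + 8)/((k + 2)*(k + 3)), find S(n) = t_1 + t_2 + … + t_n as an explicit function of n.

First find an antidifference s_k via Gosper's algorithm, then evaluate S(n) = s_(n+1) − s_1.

S(n) = n*(-3*n - 11)/(3*(n + 3))

The ratio is (k + 2)*(5*k + (k + 1)**2 + 13)/((k + 4)*(k**2 + 5*k + 8)).
A = k + 2, B = k + 4, C = k**2 + 5*k + 8.
Solve (k + 2)·f(k+1) − (k + 3)·f(k) = k**2 + 5*k + 8.
From deg A=1, deg B=1, deg C=2: d=2.
Solving with deg f ≤ 2: f(k) = k*(k + 3).
Then R = B(k−1)f/C = k*(k + 3)**2/(k**2 + 5*k + 8), so s_k = R(k)·t_k = k*(-k - 3)/(k + 2).
Verify: (-k**2 - 5*k - 8)/(k**2 + 5*k + 6) matches t_k.
Σ_(k=1)^n t_k = s_(n+1) − s_(1) = ((-n**2 - 5*n - 4)/(n + 3)) − (-4/3), i.e. n*(-3*n - 11)/(3*(n + 3)).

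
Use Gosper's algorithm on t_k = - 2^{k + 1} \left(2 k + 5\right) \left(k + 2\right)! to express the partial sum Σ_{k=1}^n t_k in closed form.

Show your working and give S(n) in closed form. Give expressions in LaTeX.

Ratio r(k) = 2*(k + 3)*(2*k + 7)/(2*k + 5).
A = 2*k + 6, B = 1, C = k + 5/2.
Need (2*k + 6)·f(k+1) − (1)·f(k) = k + 5/2.
Bound: deg f ≤ 0.
Solving with deg f ≤ 0: f(k) = 1/2.
Certificate R = B(k−1)f/C = 1/(2*k + 5) gives s_k = -2**(k + 1)*factorial(k + 2).
s_(k+1) − s_k = -2**(k + 1)*(2*k + 5)*factorial(k + 2) = t_k.
Evaluate: s_(n+1) = -2**(n + 2)*factorial(n + 3); subtract s_(1) = -24 ⇒ S(n) = -4*2**n*factorial(n + 3) + 24.

S(n) = - 4 \cdot 2^{n} \left(n + 3\right)! + 24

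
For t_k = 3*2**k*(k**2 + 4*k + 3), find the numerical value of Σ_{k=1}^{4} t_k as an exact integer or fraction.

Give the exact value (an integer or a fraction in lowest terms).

Σ = 2484

t_(k+1)/t_k = 2*(k**2 + 6*k + 8)/(k**2 + 4*k + 3).
So A=2 and B=1, with C=k**2 + 4*k + 3.
f must satisfy (2)·f(k+1) − (1)·f(k) = k**2 + 4*k + 3.
From deg A=0, deg B=0, deg C=2: d=2.
Solving with deg f ≤ 2: f(k) = k**2 + 1.
R(k) = B(k−1)·f(k)/C(k) = (k**2 + 1)/((k + 1)*(k + 3)); s_k = R·t_k = 3*2**k*(k**2 + 1).
s_(k+1) − s_k = 3*2**k*(k**2 + 4*k + 3) = t_k.
Telescoping: Σ = s_(5) − s_(1) = 2496 − (12) = 2484.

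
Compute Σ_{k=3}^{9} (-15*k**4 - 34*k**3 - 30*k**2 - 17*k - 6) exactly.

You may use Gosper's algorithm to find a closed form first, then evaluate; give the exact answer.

r(k) = (15*k**4 + 94*k**3 + 222*k**2 + 239*k + 102)/(15*k**4 + 34*k**3 + 30*k**2 + 17*k + 6) after simplifying.
Normal form (A,B,C) = (1, 1, k**4 + 34*k**3/15 + 2*k**2 + 17*k/15 + 2/5).
Solve (1)·f(k+1) − (1)·f(k) = k**4 + 34*k**3/15 + 2*k**2 + 17*k/15 + 2/5.
Degrees (0,0,4) ⇒ d ≤ 5.
Solve for f: f(k) = k*(k + 1)*(3*k**3 - 2*k**2 + 2)/15 (degree 5 ≤ 5).
Certificate R = B(k−1)f/C = k*(3*k**3 - 2*k**2 + 2)/(15*k**3 + 19*k**2 + 11*k + 6) gives s_k = k*(-3*k**4 - k**3 + 2*k**2 - 2*k - 2).
Check: Δs_k = -15*k**4 - 34*k**3 - 30*k**2 - 17*k - 6. ✓
Σ_(k=3)^(9) t_k = s_(10) − s_(3) = -308220 − (-780) = -307440.

Σ = -307440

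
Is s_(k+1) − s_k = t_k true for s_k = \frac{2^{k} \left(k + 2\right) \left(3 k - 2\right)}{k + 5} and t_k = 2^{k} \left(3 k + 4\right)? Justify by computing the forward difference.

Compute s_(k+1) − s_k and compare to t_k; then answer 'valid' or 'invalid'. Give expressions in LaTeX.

s_(k+1) = 2**(k + 1)*(k + 3)*(3*k + 1)/(k + 6)
s_(k+1) − s_k = 2**k*(3*k**3 + 28*k**2 + 86*k + 54)/(k**2 + 11*k + 30)
(s_(k+1) − s_k) − t_k = 2**k*(-9*k**2 - 48*k - 66)/(k**2 + 11*k + 30)

Invalid: residual \frac{2^{k} \left(- 9 k^{2} - 48 k - 66\right)}{k^{2} + 11 k + 30} ≠ 0.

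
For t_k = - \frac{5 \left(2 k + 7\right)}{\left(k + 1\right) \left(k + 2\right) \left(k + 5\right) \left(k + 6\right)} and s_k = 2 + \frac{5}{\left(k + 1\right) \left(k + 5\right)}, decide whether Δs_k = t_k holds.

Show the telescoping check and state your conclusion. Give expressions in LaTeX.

s_(k+1) = 2 + 5/((k + 2)*(k + 6))
s_(k+1) − s_k = 5*(-2*k - 7)/(k**4 + 14*k**3 + 65*k**2 + 112*k + 60)
(s_(k+1) − s_k) − t_k = 0

valid; difference matches t_k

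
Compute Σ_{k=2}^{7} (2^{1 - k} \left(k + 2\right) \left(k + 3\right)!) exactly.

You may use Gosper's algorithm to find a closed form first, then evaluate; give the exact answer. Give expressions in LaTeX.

Σ = 623580

r(k) = (k + 3)*(k + 4)/(2*(k + 2)) after simplifying.
Factor: A=k/2 + 2; B=1; C=k + 2.
Set up (k/2 + 2)·f(k+1) − (1)·f(k) − (k + 2) = 0.
From deg A=1, deg B=0, deg C=1: d=0.
A polynomial solution: f(k) = 2.
R(k) = B(k−1)·f(k)/C(k) = 2/(k + 2); s_k = R·t_k = 2**(2 - k)*factorial(k + 3).
Δs = 2**(1 - k)*(k + 2)*factorial(k + 3), as required.
Evaluate s at k=8 and k=2: 623700 and 120; difference 623580.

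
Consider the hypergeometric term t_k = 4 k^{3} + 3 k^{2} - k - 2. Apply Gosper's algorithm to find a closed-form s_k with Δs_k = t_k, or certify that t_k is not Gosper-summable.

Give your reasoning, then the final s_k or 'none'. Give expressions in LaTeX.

s_k = k \left(k^{3} - k^{2} - k - 1\right)

r(k) = (4*k**3 + 15*k**2 + 17*k + 4)/(4*k**3 + 3*k**2 - k - 2) after simplifying.
Take A(k)=1, B(k)=1, C(k)=k**3 + 3*k**2/4 - k/4 - 1/2.
f must satisfy (1)·f(k+1) − (1)·f(k) = k**3 + 3*k**2/4 - k/4 - 1/2.
Degrees (0,0,3) ⇒ d ≤ 4.
Match coefficients ⇒ f(k) = k*(k**3 - k**2 - k - 1)/4.
So s_k = (B(k−1)f/C)·t_k = (k*(k**3 - k**2 - k - 1)/(4*k**3 + 3*k**2 - k - 2))·t_k = k*(k**3 - k**2 - k - 1).
s_(k+1) − s_k = 4*k**3 + 3*k**2 - k - 2 = t_k.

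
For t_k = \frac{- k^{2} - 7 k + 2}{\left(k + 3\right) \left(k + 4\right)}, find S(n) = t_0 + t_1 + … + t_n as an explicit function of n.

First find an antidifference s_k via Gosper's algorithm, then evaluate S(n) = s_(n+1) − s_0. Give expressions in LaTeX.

S(n) = \frac{- 3 n^{2} - n + 2}{3 \left(n + 4\right)}

Step 1: r(k) = (k + 3)*(7*k + (k + 1)**2 + 5)/((k + 5)*(k**2 + 7*k - 2)).
So A=k + 3 and B=k + 5, with C=k**2 + 7*k - 2.
f must satisfy (k + 3)·f(k+1) − (k + 4)·f(k) = k**2 + 7*k - 2.
Degrees (1,1,2) ⇒ d ≤ 2.
Match coefficients ⇒ f(k) = k*(3*k - 5)/3.
R(k) = B(k−1)·f(k)/C(k) = k*(k + 4)*(3*k - 5)/(3*(k**2 + 7*k - 2)); s_k = R·t_k = k*(5 - 3*k)/(3*(k + 3)).
Δs = (-k**2 - 7*k + 2)/(k**2 + 7*k + 12), as required.
Telescope: S(n) = s_(n+1) − s_(0) = (-3*n**2 - n + 2)/(3*(n + 4)) − (0) = (-3*n**2 - n + 2)/(3*(n + 4)).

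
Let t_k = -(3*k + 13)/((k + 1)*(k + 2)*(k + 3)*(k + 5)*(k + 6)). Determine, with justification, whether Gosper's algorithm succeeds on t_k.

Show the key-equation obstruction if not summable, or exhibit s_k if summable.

r(k) = (k + 1)*(k + 5)*(3*k + 16)/((k + 4)*(k + 7)*(3*k + 13)) after simplifying.
A = k + 1, B = k + 7, C = k**2 + 25*k/3 + 52/3.
Need (k + 1)·f(k+1) − (k + 6)·f(k) = k**2 + 25*k/3 + 52/3.
From deg A=1, deg B=1, deg C=2: d=5.
Match coefficients ⇒ f(k) = k*(k + 3)*(k + 4)*(k**2 + 8*k + 17)/30.
R(k) = B(k−1)·f(k)/C(k) = k*(k + 3)*(k + 6)*(k**2 + 8*k + 17)/(10*(3*k + 13)); s_k = R·t_k = k*(-k**2 - 8*k - 17)/(10*(k**3 + 8*k**2 + 17*k + 10)).
Verify: (-3*k - 13)/(k**5 + 17*k**4 + 107*k**3 + 307*k**2 + 396*k + 180) matches t_k.

Yes. s_k = k*(-k**2 - 8*k - 17)/(10*(k**3 + 8*k**2 + 17*k + 10)).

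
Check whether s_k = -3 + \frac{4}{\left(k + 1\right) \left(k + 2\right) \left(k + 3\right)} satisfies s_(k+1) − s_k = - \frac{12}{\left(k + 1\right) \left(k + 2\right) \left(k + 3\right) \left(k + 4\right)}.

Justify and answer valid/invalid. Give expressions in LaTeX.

s_(k+1) = -3 + 4/((k + 2)*(k + 3)*(k + 4))
s_(k+1) − s_k = -12/((k + 1)*(k + 2)*(k + 3)*(k + 4))
(s_(k+1) − s_k) − t_k = 0

Valid — Δs_k = t_k.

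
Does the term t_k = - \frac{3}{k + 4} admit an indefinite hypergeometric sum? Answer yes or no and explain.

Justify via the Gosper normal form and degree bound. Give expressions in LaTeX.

t_(k+1)/t_k = (k + 4)/(k + 5).
So A=k + 4 and B=k + 5, with C=1.
Solve (k + 4)·f(k+1) − (k + 4)·f(k) = 1.
From deg A=1, deg B=1, deg C=0: d=0.
Write f(k) = c0. Then LHS − RHS = -1, requiring -1 = 0: contradictory. No certificate.

No — key equation has no polynomial f.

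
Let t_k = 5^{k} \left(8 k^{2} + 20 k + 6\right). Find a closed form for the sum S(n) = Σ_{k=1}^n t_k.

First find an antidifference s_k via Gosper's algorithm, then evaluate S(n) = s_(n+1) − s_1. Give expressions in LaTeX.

S(n) = 10 \cdot 5^{n} n^{2} + 20 \cdot 5^{n} n + 5 \cdot 5^{n} - 5

The ratio is 5*(4*k**2 + 18*k + 17)/(4*k**2 + 10*k + 3).
A = 5, B = 1, C = k**2 + 5*k/2 + 3/4.
f must satisfy (5)·f(k+1) − (1)·f(k) = k**2 + 5*k/2 + 3/4.
d = 2 from the (0,0,2) case.
Solve for f: f(k) = (2*k**2 - 1)/8 (degree 2 ≤ 2).
Certificate R = B(k−1)f/C = (2*k**2 - 1)/(2*(4*k**2 + 10*k + 3)) gives s_k = 5**k*(2*k**2 - 1).
Δs = 5**k*(8*k**2 + 20*k + 6), as required.
Evaluate: s_(n+1) = 5**(n + 1)*(2*n**2 + 4*n + 1); subtract s_(1) = 5 ⇒ S(n) = 10*5**n*n**2 + 20*5**n*n + 5*5**n - 5.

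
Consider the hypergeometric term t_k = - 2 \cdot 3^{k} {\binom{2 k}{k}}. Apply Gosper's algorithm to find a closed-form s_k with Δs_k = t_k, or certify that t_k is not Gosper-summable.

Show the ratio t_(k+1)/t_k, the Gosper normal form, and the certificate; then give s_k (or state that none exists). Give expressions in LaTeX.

none (Gosper's algorithm certifies no s_k)

Compute t_(k+1)/t_k: get 6*(2*k + 1)/(k + 1).
Take A(k)=12*k + 6, B(k)=k + 1, C(k)=1.
Solve (12*k + 6)·f(k+1) − (k)·f(k) = 1.
From deg A=1, deg B=1, deg C=0: d=-1.
Bound -1 < 0, so the key equation has no polynomial solution.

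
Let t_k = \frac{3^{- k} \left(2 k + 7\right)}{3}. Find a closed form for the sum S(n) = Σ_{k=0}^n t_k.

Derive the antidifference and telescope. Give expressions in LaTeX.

r(k) = (2*k + 9)/(3*(2*k + 7)) after simplifying.
So A=1/3 and B=1, with C=k + 7/2.
Solve (1/3)·f(k+1) − (1)·f(k) = k + 7/2.
Degrees (0,0,1) ⇒ d ≤ 1.
A polynomial solution: f(k) = -3*(k + 4)/2.
R(k) = B(k−1)·f(k)/C(k) = -3*(k + 4)/(2*k + 7); s_k = R·t_k = (-k - 4)/3**k.
Verify: (2*k + 7)/(3*3**k) matches t_k.
Telescope: S(n) = s_(n+1) − s_(0) = 3**(-n - 1)*(-n - 5) − (-4) = (12*3**n - n - 5)/(3*3**n).

S(n) = \frac{3^{- n} \left(12 \cdot 3^{n} - n - 5\right)}{3}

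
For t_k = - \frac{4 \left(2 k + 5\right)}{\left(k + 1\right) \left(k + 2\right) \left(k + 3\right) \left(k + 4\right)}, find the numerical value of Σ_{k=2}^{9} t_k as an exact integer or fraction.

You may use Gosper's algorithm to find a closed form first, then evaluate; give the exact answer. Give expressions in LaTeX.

Σ = -512/2145

t_(k+1)/t_k = (k + 1)*(2*k + 7)/((k + 5)*(2*k + 5)).
So A=k + 1 and B=k + 5, with C=k + 5/2.
Need (k + 1)·f(k+1) − (k + 4)·f(k) = k + 5/2.
deg f ≤ 3 (via 1,1,1).
Match coefficients ⇒ f(k) = k*(k + 2)*(k + 4)/6.
Then R = B(k−1)f/C = k*(k + 2)*(k + 4)**2/(3*(2*k + 5)), so s_k = R(k)·t_k = 4*k*(-k - 4)/(3*(k**2 + 4*k + 3)).
Verify: 4*(-2*k - 5)/(k**4 + 10*k**3 + 35*k**2 + 50*k + 24) matches t_k.
Telescoping: Σ = s_(10) − s_(2) = -560/429 − (-16/15) = -512/2145.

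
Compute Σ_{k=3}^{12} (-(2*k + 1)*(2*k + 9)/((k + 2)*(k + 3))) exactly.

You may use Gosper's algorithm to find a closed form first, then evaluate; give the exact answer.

t_(k+1)/t_k = (k + 2)*(2*k + 3)*(2*k + 11)/((k + 4)*(2*k + 1)*(2*k + 9)).
So A=k + 2 and B=k + 4, with C=k**2 + 5*k + 9/4.
Need (k + 2)·f(k+1) − (k + 3)·f(k) = k**2 + 5*k + 9/4.
Degrees (1,1,2) ⇒ d ≤ 2.
Solve for f: f(k) = k*(8*k + 1)/8 (degree 2 ≤ 2).
Then R = B(k−1)f/C = k*(k + 3)*(8*k + 1)/(2*(2*k + 1)*(2*k + 9)), so s_k = R(k)·t_k = k*(-8*k - 1)/(2*(k + 2)).
Δs = (-4*k**2 - 20*k - 9)/(k**2 + 5*k + 6), as required.
Σ_(k=3)^(12) t_k = s_(13) − s_(3) = -91/2 − (-15/2) = -38.

Σ = -38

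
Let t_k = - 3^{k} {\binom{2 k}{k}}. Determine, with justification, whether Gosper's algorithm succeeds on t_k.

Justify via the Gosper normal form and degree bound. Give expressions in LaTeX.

r(k) = 6*(2*k + 1)/(k + 1) after simplifying.
Take A(k)=12*k + 6, B(k)=k + 1, C(k)=1.
Set up (12*k + 6)·f(k+1) − (k)·f(k) − (1) = 0.
deg f ≤ -1 (via 1,1,0).
deg f ≤ -1 is impossible — no certificate.

No — t_k has no hypergeometric antidifference.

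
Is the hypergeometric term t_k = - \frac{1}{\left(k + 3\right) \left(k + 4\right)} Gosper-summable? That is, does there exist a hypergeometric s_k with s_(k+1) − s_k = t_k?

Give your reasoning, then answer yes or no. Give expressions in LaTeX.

Ratio r(k) = (k + 3)/(k + 5).
So A=k + 3 and B=k + 5, with C=1.
Set up (k + 3)·f(k+1) − (k + 4)·f(k) − (1) = 0.
From deg A=1, deg B=1, deg C=0: d=1.
Coefficient equations give f(k) = k/3.
Certificate R = B(k−1)f/C = k*(k + 4)/3 gives s_k = -k/(3*k + 9).
Δs = -1/(k**2 + 7*k + 12), as required.

Yes. s_k = - \frac{k}{3 k + 9}.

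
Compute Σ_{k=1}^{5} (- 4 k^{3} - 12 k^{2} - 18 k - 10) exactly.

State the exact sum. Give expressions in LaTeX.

Step 1: r(k) = (2*k**3 + 12*k**2 + 27*k + 22)/(2*k**3 + 6*k**2 + 9*k + 5).
Gosper form: A/B · C(k+1)/C(k) with A=1, B=1, C=k**3 + 3*k**2 + 9*k/2 + 5/2.
Need (1)·f(k+1) − (1)·f(k) = k**3 + 3*k**2 + 9*k/2 + 5/2.
d = 4 from the (0,0,3) case.
Coefficient equations give f(k) = k*(k + 1)*(k**2 + k + 3)/4.
R(k) = B(k−1)·f(k)/C(k) = k*(k**2 + k + 3)/(2*(2*k**2 + 4*k + 5)); s_k = R·t_k = k*(-k**3 - 2*k**2 - 4*k - 3).
Verify: -4*k**3 - 12*k**2 - 18*k - 10 matches t_k.
Σ_(k=1)^(5) t_k = s_(6) − s_(1) = -1890 − (-10) = -1880.

Σ = -1880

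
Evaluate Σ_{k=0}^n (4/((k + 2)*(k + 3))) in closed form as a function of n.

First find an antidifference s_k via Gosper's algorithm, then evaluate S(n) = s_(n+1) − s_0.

Compute t_(k+1)/t_k: get (k + 2)/(k + 4).
Gosper form: A/B · C(k+1)/C(k) with A=k + 2, B=k + 4, C=1.
Need (k + 2)·f(k+1) − (k + 3)·f(k) = 1.
Degrees (1,1,0) ⇒ d ≤ 1.
Match coefficients ⇒ f(k) = k/2.
Certificate R = B(k−1)f/C = k*(k + 3)/2 gives s_k = 2*k/(k + 2).
Δs = 4/(k**2 + 5*k + 6), as required.
Evaluate: s_(n+1) = 2*(n + 1)/(n + 3); subtract s_(0) = 0 ⇒ S(n) = 2*(n + 1)/(n + 3).

S(n) = 2*(n + 1)/(n + 3)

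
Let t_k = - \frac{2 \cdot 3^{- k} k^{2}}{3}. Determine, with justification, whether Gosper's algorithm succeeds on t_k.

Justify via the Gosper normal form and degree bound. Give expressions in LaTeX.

Compute t_(k+1)/t_k: get (k + 1)**2/(3*k**2).
A = 1/3, B = 1, C = k**2.
Set up (1/3)·f(k+1) − (1)·f(k) − (k**2) = 0.
Degrees (0,0,2) ⇒ d ≤ 2.
Solve for f: f(k) = -3*(k**2 + k + 1)/2 (degree 2 ≤ 2).
R(k) = B(k−1)·f(k)/C(k) = -3*(k**2 + k + 1)/(2*k**2); s_k = R·t_k = (k**2 + k + 1)/3**k.
Δs = -2*k**2/(3*3**k), as required.

Yes. s_k = 3^{- k} \left(k^{2} + k + 1\right).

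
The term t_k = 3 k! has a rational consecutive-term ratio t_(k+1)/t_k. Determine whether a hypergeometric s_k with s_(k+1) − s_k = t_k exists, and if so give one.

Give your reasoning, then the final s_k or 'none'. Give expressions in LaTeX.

no hypergeometric antidifference exists

t_(k+1)/t_k = k + 1.
Gosper form: A/B · C(k+1)/C(k) with A=k + 1, B=1, C=1.
Need (k + 1)·f(k+1) − (1)·f(k) = 1.
From deg A=1, deg B=0, deg C=0: d=-1.
Bound -1 < 0, so the key equation has no polynomial solution.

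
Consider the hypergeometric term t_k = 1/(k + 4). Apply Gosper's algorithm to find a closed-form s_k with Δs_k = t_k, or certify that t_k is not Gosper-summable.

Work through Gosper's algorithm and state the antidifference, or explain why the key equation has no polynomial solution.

Step 1: r(k) = (k + 4)/(k + 5).
A = k + 4, B = k + 5, C = 1.
f must satisfy (k + 4)·f(k+1) − (k + 4)·f(k) = 1.
deg f ≤ 0 (via 1,1,0).
Write f(k) = c0. Then LHS − RHS = -1, requiring -1 = 0: contradictory. No certificate.

none (Gosper's algorithm certifies no s_k)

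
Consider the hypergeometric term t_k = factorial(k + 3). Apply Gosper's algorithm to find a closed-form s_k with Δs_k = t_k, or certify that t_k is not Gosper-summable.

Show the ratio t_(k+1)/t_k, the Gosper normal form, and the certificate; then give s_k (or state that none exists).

none (Gosper's algorithm certifies no s_k)

The ratio is k + 4.
So A=k + 4 and B=1, with C=1.
Solve (k + 4)·f(k+1) − (1)·f(k) = 1.
From deg A=1, deg B=0, deg C=0: d=-1.
d = -1 < 0 ⇒ no nonzero polynomial f; not summable.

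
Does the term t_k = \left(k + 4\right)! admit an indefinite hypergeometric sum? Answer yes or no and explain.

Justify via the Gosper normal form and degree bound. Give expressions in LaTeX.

No — key equation has no polynomial f.

t_(k+1)/t_k = k + 5.
Normal form (A,B,C) = (k + 5, 1, 1).
Key eq: (k + 5)·f(k+1) = (1)·f(k) + (1).
Bound: deg f ≤ -1.
Bound -1 < 0, so the key equation has no polynomial solution.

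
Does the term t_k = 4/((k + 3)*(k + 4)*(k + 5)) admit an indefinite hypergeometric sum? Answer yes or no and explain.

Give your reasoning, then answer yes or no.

Yes. s_k = k*(k + 7)/(6*(k + 3)*(k + 4)).

Step 1: r(k) = (k + 3)/(k + 6).
Factor: A=k + 3; B=k + 6; C=1.
Key eq: (k + 3)·f(k+1) = (k + 5)·f(k) + (1).
From deg A=1, deg B=1, deg C=0: d=2.
Solving with deg f ≤ 2: f(k) = k*(k + 7)/24.
R(k) = B(k−1)·f(k)/C(k) = k*(k + 5)*(k + 7)/24; s_k = R·t_k = k*(k + 7)/(6*(k + 3)*(k + 4)).
s_(k+1) − s_k = 4/(k**3 + 12*k**2 + 47*k + 60) = t_k.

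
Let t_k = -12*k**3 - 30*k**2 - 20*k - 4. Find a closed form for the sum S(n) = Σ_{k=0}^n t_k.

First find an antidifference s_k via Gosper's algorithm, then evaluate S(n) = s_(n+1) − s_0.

S(n) = -3*n**4 - 16*n**3 - 28*n**2 - 19*n - 4

Compute t_(k+1)/t_k: get (6*k**3 + 33*k**2 + 58*k + 33)/(6*k**3 + 15*k**2 + 10*k + 2).
So A=1 and B=1, with C=k**3 + 5*k**2/2 + 5*k/3 + 1/3.
Key eq: (1)·f(k+1) = (1)·f(k) + (k**3 + 5*k**2/2 + 5*k/3 + 1/3).
d = 4 from the (0,0,3) case.
Match coefficients ⇒ f(k) = k*(3*k + 1)*(k**2 + k - 1)/12.
Get s_k = R·t_k = k*(-3*k**3 - 4*k**2 + 2*k + 1) with R(k) = B(k−1)f(k)/C(k) = k*(3*k + 1)*(k**2 + k - 1)/(2*(2*k + 1)*(3*k**2 + 6*k + 2)).
Verify: -12*k**3 - 30*k**2 - 20*k - 4 matches t_k.
Evaluate: s_(n+1) = -3*n**4 - 16*n**3 - 28*n**2 - 19*n - 4; subtract s_(0) = 0 ⇒ S(n) = -3*n**4 - 16*n**3 - 28*n**2 - 19*n - 4.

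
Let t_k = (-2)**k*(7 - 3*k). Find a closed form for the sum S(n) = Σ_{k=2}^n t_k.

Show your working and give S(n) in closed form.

Ratio r(k) = 2*(4 - 3*k)/(3*k - 7).
Factor: A=-2; B=1; C=k - 7/3.
Key eq: (-2)·f(k+1) = (1)·f(k) + (k - 7/3).
Degrees (0,0,1) ⇒ d ≤ 1.
Coefficient equations give f(k) = -(k - 3)/3.
So s_k = (B(k−1)f/C)·t_k = (-(k - 3)/(3*k - 7))·t_k = (-2)**k*(k - 3).
Check: Δs_k = (-2)**k*(7 - 3*k). ✓
s_(n+1) = (-2)**(n + 1)*(n - 2) and s_(2) = -4, so S(n) = -2*(-2)**n*n + 4*(-2)**n + 4.

S(n) = -2*(-2)**n*n + 4*(-2)**n + 4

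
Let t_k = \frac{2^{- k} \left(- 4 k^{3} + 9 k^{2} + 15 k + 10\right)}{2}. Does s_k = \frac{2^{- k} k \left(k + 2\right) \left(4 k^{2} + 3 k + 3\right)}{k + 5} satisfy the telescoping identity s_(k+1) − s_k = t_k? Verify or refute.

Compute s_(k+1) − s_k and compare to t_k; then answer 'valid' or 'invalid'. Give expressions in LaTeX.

s_(k+1) = (k + 1)*(k + 3)*(3*k + 4*(k + 1)**2 + 6)/(2*2**k*(k + 6))
s_(k+1) − s_k = (-4*k**5 - 23*k**4 + 51*k**3 + 283*k**2 + 323*k + 150)/(2*2**k*(k**2 + 11*k + 30))
(s_(k+1) − s_k) − t_k = 3*(4*k**4 + 19*k**3 - 54*k**2 - 79*k - 50)/(2*2**k*(k**2 + 11*k + 30))

Invalid: residual \frac{3 \cdot 2^{- k} \left(4 k^{4} + 19 k^{3} - 54 k^{2} - 79 k - 50\right)}{2 \left(k^{2} + 11 k + 30\right)} ≠ 0.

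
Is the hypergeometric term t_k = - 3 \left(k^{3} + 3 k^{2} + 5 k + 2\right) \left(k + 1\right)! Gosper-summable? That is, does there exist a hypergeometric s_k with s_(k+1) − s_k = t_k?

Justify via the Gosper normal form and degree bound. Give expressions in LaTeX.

t_(k+1)/t_k = (k**4 + 8*k**3 + 26*k**2 + 39*k + 22)/(k**3 + 3*k**2 + 5*k + 2).
Take A(k)=k + 2, B(k)=1, C(k)=k**3 + 3*k**2 + 5*k + 2.
Solve (k + 2)·f(k+1) − (1)·f(k) = k**3 + 3*k**2 + 5*k + 2.
Degrees (1,0,3) ⇒ d ≤ 2.
A polynomial solution: f(k) = k**2.
Get s_k = R·t_k = -3*k**2*factorial(k + 1) with R(k) = B(k−1)f(k)/C(k) = k**2/(k**3 + 3*k**2 + 5*k + 2).
s_(k+1) − s_k = -3*(k**3 + 3*k**2 + 5*k + 2)*factorial(k + 1) = t_k.

Yes. s_k = - 3 k^{2} \left(k + 1\right)!.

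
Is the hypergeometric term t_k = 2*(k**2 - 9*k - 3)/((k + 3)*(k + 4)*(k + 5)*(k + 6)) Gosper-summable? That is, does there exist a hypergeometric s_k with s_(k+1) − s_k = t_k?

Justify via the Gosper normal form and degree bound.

Yes. s_k = k*(-k**2 - 72*k + 13)/(30*(k + 3)*(k + 4)*(k + 5)).

t_(k+1)/t_k = (k + 3)*(9*k - (k + 1)**2 + 12)/((k + 7)*(-k**2 + 9*k + 3)).
Take A(k)=k + 3, B(k)=k + 7, C(k)=k**2 - 9*k - 3.
Need (k + 3)·f(k+1) − (k + 6)·f(k) = k**2 - 9*k - 3.
Degrees (1,1,2) ⇒ d ≤ 3.
Coefficient equations give f(k) = -k*(k**2 + 72*k - 13)/60.
R(k) = B(k−1)·f(k)/C(k) = -k*(k + 6)*(k**2 + 72*k - 13)/(60*(k**2 - 9*k - 3)); s_k = R·t_k = k*(-k**2 - 72*k + 13)/(30*(k + 3)*(k + 4)*(k + 5)).
Δs = 2*(k**2 - 9*k - 3)/(k**4 + 18*k**3 + 119*k**2 + 342*k + 360), as required.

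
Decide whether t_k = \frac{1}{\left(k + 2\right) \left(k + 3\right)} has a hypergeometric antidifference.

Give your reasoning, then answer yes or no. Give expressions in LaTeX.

The ratio is (k + 2)/(k + 4).
Normal form (A,B,C) = (k + 2, k + 4, 1).
Set up (k + 2)·f(k+1) − (k + 3)·f(k) − (1) = 0.
Degrees (1,1,0) ⇒ d ≤ 1.
A polynomial solution: f(k) = k/2.
Get s_k = R·t_k = k/(2*(k + 2)) with R(k) = B(k−1)f(k)/C(k) = k*(k + 3)/2.
Check: Δs_k = 1/(k**2 + 5*k + 6). ✓

Yes. s_k = \frac{k}{2 \left(k + 2\right)}.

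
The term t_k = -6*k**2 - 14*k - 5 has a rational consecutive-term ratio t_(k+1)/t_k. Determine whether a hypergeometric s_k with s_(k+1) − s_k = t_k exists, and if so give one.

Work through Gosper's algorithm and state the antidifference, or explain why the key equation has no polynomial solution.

Step 1: r(k) = (6*k**2 + 26*k + 25)/(6*k**2 + 14*k + 5).
Factor: A=1; B=1; C=k**2 + 7*k/3 + 5/6.
f must satisfy (1)·f(k+1) − (1)·f(k) = k**2 + 7*k/3 + 5/6.
Degrees (0,0,2) ⇒ d ≤ 3.
Match coefficients ⇒ f(k) = k*(2*k**2 + 4*k - 1)/6.
Then R = B(k−1)f/C = k*(2*k**2 + 4*k - 1)/(6*k**2 + 14*k + 5), so s_k = R(k)·t_k = k*(-2*k**2 - 4*k + 1).
s_(k+1) − s_k = -6*k**2 - 14*k - 5 = t_k.

s_k = k*(-2*k**2 - 4*k + 1)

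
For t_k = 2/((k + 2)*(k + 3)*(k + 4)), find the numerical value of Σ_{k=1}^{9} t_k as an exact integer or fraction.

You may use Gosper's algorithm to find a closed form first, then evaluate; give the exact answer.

Ratio r(k) = (k + 2)/(k + 5).
A = k + 2, B = k + 5, C = 1.
Need (k + 2)·f(k+1) − (k + 4)·f(k) = 1.
d = 2 from the (1,1,0) case.
Solve for f: f(k) = k*(k + 5)/12 (degree 2 ≤ 2).
So s_k = (B(k−1)f/C)·t_k = (k*(k + 4)*(k + 5)/12)·t_k = k*(k + 5)/(6*(k + 2)*(k + 3)).
Check: Δs_k = 2/(k**3 + 9*k**2 + 26*k + 24). ✓
Telescoping: Σ = s_(10) − s_(1) = 25/156 − (1/12) = 1/13.

Σ = 1/13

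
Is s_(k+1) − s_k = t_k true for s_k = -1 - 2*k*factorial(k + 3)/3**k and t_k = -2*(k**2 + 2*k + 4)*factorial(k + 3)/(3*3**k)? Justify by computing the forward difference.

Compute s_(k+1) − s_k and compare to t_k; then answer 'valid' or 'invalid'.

Valid — Δs_k = t_k.

s_(k+1) = -2*3**(-k - 1)*(k + 1)*factorial(k + 4) - 1
s_(k+1) − s_k = -2*(k**2 + 2*k + 4)*factorial(k + 3)/(3*3**k)
(s_(k+1) − s_k) − t_k = 0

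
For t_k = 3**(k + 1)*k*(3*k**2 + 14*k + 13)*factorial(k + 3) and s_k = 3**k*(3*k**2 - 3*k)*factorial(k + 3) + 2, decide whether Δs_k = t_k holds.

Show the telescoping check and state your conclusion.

s_(k+1) = -3**(k + 1)*(3*k - 3*(k + 1)**2 + 3)*factorial(k + 4) + 2
s_(k+1) − s_k = 3**(k + 1)*k*(3*k**2 + 14*k + 13)*factorial(k + 3)
(s_(k+1) − s_k) − t_k = 0

Valid: the claim telescopes to t_k.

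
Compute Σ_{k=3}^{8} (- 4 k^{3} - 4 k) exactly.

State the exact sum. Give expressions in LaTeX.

Σ = -5280

r(k) = (k + (k + 1)**3 + 1)/(k*(k**2 + 1)) after simplifying.
So A=1 and B=1, with C=k**3 + k.
Set up (1)·f(k+1) − (1)·f(k) − (k**3 + k) = 0.
Bound: deg f ≤ 4.
Match coefficients ⇒ f(k) = k*(k - 1)*(k**2 - k + 2)/4.
Then R = B(k−1)f/C = (k - 1)*(k**2 - k + 2)/(4*(k**2 + 1)), so s_k = R(k)·t_k = k*(-k**3 + 2*k**2 - 3*k + 2).
Δs = 4*k*(-k**2 - 1), as required.
Evaluate s at k=9 and k=3: -5328 and -48; difference -5280.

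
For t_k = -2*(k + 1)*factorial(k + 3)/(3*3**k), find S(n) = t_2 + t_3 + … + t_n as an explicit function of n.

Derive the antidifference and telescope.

S(n) = 80/3 - 2*factorial(n + 4)/(3*3**n)

Step 1: r(k) = (k + 2)*(k + 4)/(3*(k + 1)).
Gosper form: A/B · C(k+1)/C(k) with A=k/3 + 4/3, B=1, C=k + 1.
Solve (k/3 + 4/3)·f(k+1) − (1)·f(k) = k + 1.
d = 0 from the (1,0,1) case.
Solving with deg f ≤ 0: f(k) = 3.
Get s_k = R·t_k = -2*factorial(k + 3)/3**k with R(k) = B(k−1)f(k)/C(k) = 3/(k + 1).
Check: Δs_k = -2*(k + 1)*factorial(k + 3)/(3*3**k). ✓
Telescope: S(n) = s_(n+1) − s_(2) = -2*3**(-n - 1)*factorial(n + 4) − (-80/3) = 80/3 - 2*factorial(n + 4)/(3*3**n).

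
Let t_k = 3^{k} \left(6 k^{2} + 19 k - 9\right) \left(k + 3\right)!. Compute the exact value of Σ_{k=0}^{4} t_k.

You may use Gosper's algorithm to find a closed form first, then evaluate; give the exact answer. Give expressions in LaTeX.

Compute t_(k+1)/t_k: get 3*(6*k**3 + 55*k**2 + 140*k + 64)/(6*k**2 + 19*k - 9).
Take A(k)=3*k + 12, B(k)=1, C(k)=k**2 + 19*k/6 - 3/2.
Need (3*k + 12)·f(k+1) − (1)·f(k) = k**2 + 19*k/6 - 3/2.
Bound: deg f ≤ 1.
Match coefficients ⇒ f(k) = (2*k - 3)/6.
So s_k = (B(k−1)f/C)·t_k = ((2*k - 3)/(6*k**2 + 19*k - 9))·t_k = 3**k*(2*k - 3)*factorial(k + 3).
Check: Δs_k = 3**k*(6*k**2 + 19*k - 9)*factorial(k + 3). ✓
Σ_(k=0)^(4) t_k = s_(5) − s_(0) = 68584320 − (-18) = 68584338.

Σ = 68584338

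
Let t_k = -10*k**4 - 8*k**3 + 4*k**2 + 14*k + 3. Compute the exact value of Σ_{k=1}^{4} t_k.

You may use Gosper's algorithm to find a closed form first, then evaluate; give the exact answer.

Step 1: r(k) = (10*k**4 + 48*k**3 + 80*k**2 + 42*k - 3)/(10*k**4 + 8*k**3 - 4*k**2 - 14*k - 3).
A = 1, B = 1, C = k**4 + 4*k**3/5 - 2*k**2/5 - 7*k/5 - 3/10.
f must satisfy (1)·f(k+1) − (1)·f(k) = k**4 + 4*k**3/5 - 2*k**2/5 - 7*k/5 - 3/10.
deg f ≤ 5 (via 0,0,4).
Solve for f: f(k) = k*(2*k**4 - 3*k**3 - 2*k**2 - 3*k + 3)/10 (degree 5 ≤ 5).
R(k) = B(k−1)·f(k)/C(k) = k*(2*k**4 - 3*k**3 - 2*k**2 - 3*k + 3)/(10*k**4 + 8*k**3 - 4*k**2 - 14*k - 3); s_k = R·t_k = k*(-2*k**4 + 3*k**3 + 2*k**2 + 3*k - 3).
Verify: -10*k**4 - 8*k**3 + 4*k**2 + 14*k + 3 matches t_k.
Sum = s_(5) − s_(1); s_(5) = -4065, s_(1) = 3 ⇒ -4068.

Σ = -4068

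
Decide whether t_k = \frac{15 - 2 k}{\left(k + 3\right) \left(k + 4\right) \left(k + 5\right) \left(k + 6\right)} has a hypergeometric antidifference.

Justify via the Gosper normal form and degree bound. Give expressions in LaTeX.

Yes. s_k = \frac{k \left(k^{2} + 12 k + 62\right)}{15 \left(k + 3\right) \left(k + 4\right) \left(k + 5\right)}.

t_(k+1)/t_k = (k + 3)*(2*k - 13)/((k + 7)*(2*k - 15)).
Normal form (A,B,C) = (k + 3, k + 7, k - 15/2).
Need (k + 3)·f(k+1) − (k + 6)·f(k) = k - 15/2.
d = 3 from the (1,1,1) case.
A polynomial solution: f(k) = -k*(k**2 + 12*k + 62)/30.
Get s_k = R·t_k = k*(k**2 + 12*k + 62)/(15*(k + 3)*(k + 4)*(k + 5)) with R(k) = B(k−1)f(k)/C(k) = -k*(k + 6)*(k**2 + 12*k + 62)/(15*(2*k - 15)).
Verify: (15 - 2*k)/(k**4 + 18*k**3 + 119*k**2 + 342*k + 360) matches t_k.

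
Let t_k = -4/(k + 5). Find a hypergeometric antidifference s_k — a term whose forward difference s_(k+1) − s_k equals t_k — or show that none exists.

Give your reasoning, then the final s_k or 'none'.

not Gosper-summable; s_k does not exist

Step 1: r(k) = (k + 5)/(k + 6).
A = k + 5, B = k + 6, C = 1.
Solve (k + 5)·f(k+1) − (k + 5)·f(k) = 1.
d = 0 from the (1,1,0) case.
Put f(k) = c0: A·f(k+1) − B(k−1)·f(k) − C = -1; need -1 = 0 — inconsistent ⇒ no f, not summable.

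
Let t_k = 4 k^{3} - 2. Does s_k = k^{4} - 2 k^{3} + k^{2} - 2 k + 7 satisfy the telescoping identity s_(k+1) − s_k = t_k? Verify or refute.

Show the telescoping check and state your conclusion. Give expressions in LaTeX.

Valid: the claim telescopes to t_k.

s_(k+1) = k**4 + 2*k**3 + k**2 - 2*k + 5
s_(k+1) − s_k = 4*k**3 - 2
(s_(k+1) − s_k) − t_k = 0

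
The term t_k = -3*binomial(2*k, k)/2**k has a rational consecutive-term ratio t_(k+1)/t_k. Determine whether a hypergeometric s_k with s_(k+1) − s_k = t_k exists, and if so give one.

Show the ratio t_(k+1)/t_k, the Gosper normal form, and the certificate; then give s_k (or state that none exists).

r(k) = (2*k + 1)/(k + 1) after simplifying.
Factor: A=2*k + 1; B=k + 1; C=1.
Set up (2*k + 1)·f(k+1) − (k)·f(k) − (1) = 0.
Degrees (1,1,0) ⇒ d ≤ -1.
Bound -1 < 0, so the key equation has no polynomial solution.

no hypergeometric antidifference exists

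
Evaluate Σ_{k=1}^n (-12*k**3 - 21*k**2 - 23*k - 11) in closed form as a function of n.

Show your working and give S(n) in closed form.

Step 1: r(k) = (12*k**3 + 57*k**2 + 101*k + 67)/(12*k**3 + 21*k**2 + 23*k + 11).
So A=1 and B=1, with C=k**3 + 7*k**2/4 + 23*k/12 + 11/12.
f must satisfy (1)·f(k+1) − (1)·f(k) = k**3 + 7*k**2/4 + 23*k/12 + 11/12.
Bound: deg f ≤ 4.
A polynomial solution: f(k) = k*(3*k**3 + k**2 + 4*k + 3)/12.
Get s_k = R·t_k = k*(-3*k**3 - k**2 - 4*k - 3) with R(k) = B(k−1)f(k)/C(k) = k*(3*k**3 + k**2 + 4*k + 3)/(12*k**3 + 21*k**2 + 23*k + 11).
Verify: -12*k**3 - 21*k**2 - 23*k - 11 matches t_k.
Evaluate: s_(n+1) = -3*n**4 - 13*n**3 - 25*n**2 - 26*n - 11; subtract s_(1) = -11 ⇒ S(n) = n*(-3*n**3 - 13*n**2 - 25*n - 26).

S(n) = n*(-3*n**3 - 13*n**2 - 25*n - 26)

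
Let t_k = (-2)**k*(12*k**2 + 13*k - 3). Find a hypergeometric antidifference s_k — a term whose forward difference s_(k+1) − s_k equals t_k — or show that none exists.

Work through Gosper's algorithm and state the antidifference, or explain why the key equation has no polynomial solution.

s_k = (-2)**k*(-4*k**2 + k + 3)

r(k) = 2*(-12*k**2 - 37*k - 22)/(12*k**2 + 13*k - 3) after simplifying.
Factor: A=-2; B=1; C=k**2 + 13*k/12 - 1/4.
Key eq: (-2)·f(k+1) = (1)·f(k) + (k**2 + 13*k/12 - 1/4).
Bound: deg f ≤ 2.
A polynomial solution: f(k) = -(k - 1)*(4*k + 3)/12.
Certificate R = B(k−1)f/C = -(k - 1)*(4*k + 3)/(12*k**2 + 13*k - 3) gives s_k = (-2)**k*(-4*k**2 + k + 3).
Verify: (-2)**k*(12*k**2 + 13*k - 3) matches t_k.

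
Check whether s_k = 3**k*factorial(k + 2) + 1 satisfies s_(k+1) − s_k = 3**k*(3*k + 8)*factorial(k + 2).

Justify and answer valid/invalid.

s_(k+1) = 3**(k + 1)*factorial(k + 3) + 1
s_(k+1) − s_k = 3**k*(3*k + 8)*factorial(k + 2)
(s_(k+1) − s_k) − t_k = 0

Valid: the claim telescopes to t_k.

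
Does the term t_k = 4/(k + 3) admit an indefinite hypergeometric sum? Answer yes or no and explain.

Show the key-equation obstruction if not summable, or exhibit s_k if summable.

No — the linear system for f has no solution.

Compute t_(k+1)/t_k: get (k + 3)/(k + 4).
Take A(k)=k + 3, B(k)=k + 4, C(k)=1.
Need (k + 3)·f(k+1) − (k + 3)·f(k) = 1.
Degrees (1,1,0) ⇒ d ≤ 0.
f = c0 ⇒ A·f(k+1) − B(k−1)·f(k) − C = -1. The system {-1 = 0} is inconsistent; no antidifference.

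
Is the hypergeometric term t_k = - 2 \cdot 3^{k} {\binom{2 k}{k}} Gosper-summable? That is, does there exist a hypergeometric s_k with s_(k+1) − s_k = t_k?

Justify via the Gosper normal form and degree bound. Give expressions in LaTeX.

No — key equation has no polynomial f.

Compute t_(k+1)/t_k: get 6*(2*k + 1)/(k + 1).
Gosper form: A/B · C(k+1)/C(k) with A=12*k + 6, B=k + 1, C=1.
Key eq: (12*k + 6)·f(k+1) = (k)·f(k) + (1).
deg f ≤ -1 (via 1,1,0).
Bound -1 < 0, so the key equation has no polynomial solution.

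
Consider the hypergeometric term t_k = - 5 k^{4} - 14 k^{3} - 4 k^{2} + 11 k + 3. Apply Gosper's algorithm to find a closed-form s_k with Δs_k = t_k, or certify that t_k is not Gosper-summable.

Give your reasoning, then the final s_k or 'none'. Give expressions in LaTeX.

Compute t_(k+1)/t_k: get (5*k**4 + 34*k**3 + 76*k**2 + 59*k + 9)/(5*k**4 + 14*k**3 + 4*k**2 - 11*k - 3).
Normal form (A,B,C) = (1, 1, k**4 + 14*k**3/5 + 4*k**2/5 - 11*k/5 - 3/5).
Key eq: (1)·f(k+1) = (1)·f(k) + (k**4 + 14*k**3/5 + 4*k**2/5 - 11*k/5 - 3/5).
d = 5 from the (0,0,4) case.
Solving with deg f ≤ 5: f(k) = k*(k**4 + k**3 - 4*k**2 - 4*k + 3)/5.
So s_k = (B(k−1)f/C)·t_k = (k*(k**4 + k**3 - 4*k**2 - 4*k + 3)/(5*k**4 + 14*k**3 + 4*k**2 - 11*k - 3))·t_k = k*(-k**4 - k**3 + 4*k**2 + 4*k - 3).
Check: Δs_k = -5*k**4 - 14*k**3 - 4*k**2 + 11*k + 3. ✓

s_k = k \left(- k^{4} - k^{3} + 4 k^{2} + 4 k - 3\right)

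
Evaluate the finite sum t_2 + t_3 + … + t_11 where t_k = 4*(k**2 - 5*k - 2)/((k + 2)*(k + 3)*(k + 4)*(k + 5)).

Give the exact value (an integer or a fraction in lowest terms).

Ratio r(k) = (k**3 - k**2 - 12*k - 12)/(k**3 + k**2 - 32*k - 12).
Factor: A=k + 2; B=k + 6; C=k**2 - 5*k - 2.
Key eq: (k + 2)·f(k+1) = (k + 5)·f(k) + (k**2 - 5*k - 2).
From deg A=1, deg B=1, deg C=2: d=3.
Coefficient equations give f(k) = -k**2.
So s_k = (B(k−1)f/C)·t_k = (-k**2*(k + 5)/(k**2 - 5*k - 2))·t_k = -4*k**2/((k + 2)*(k + 3)*(k + 4)).
s_(k+1) − s_k = 4*(k**2 - 5*k - 2)/(k**4 + 14*k**3 + 71*k**2 + 154*k + 120) = t_k.
Sum = s_(12) − s_(2); s_(12) = -6/35, s_(2) = -2/15 ⇒ -4/105.

Σ = -4/105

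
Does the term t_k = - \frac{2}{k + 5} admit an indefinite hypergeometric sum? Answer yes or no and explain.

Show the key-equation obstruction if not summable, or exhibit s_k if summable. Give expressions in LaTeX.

Compute t_(k+1)/t_k: get (k + 5)/(k + 6).
Factor: A=k + 5; B=k + 6; C=1.
Key eq: (k + 5)·f(k+1) = (k + 5)·f(k) + (1).
Degrees (1,1,0) ⇒ d ≤ 0.
Put f(k) = c0: A·f(k+1) − B(k−1)·f(k) − C = -1; need -1 = 0 — inconsistent ⇒ no f, not summable.

No. Not Gosper-summable.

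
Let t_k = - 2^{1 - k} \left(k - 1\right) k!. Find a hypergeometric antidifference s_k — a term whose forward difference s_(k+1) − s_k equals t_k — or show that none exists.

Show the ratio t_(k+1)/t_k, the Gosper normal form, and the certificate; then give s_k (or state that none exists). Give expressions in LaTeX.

s_k = - 2^{2 - k} k!

t_(k+1)/t_k = k*(k + 1)/(2*(k - 1)).
Factor: A=k/2 + 1/2; B=1; C=k - 1.
Set up (k/2 + 1/2)·f(k+1) − (1)·f(k) − (k - 1) = 0.
Bound: deg f ≤ 0.
Solve for f: f(k) = 2 (degree 0 ≤ 0).
Get s_k = R·t_k = -2**(2 - k)*factorial(k) with R(k) = B(k−1)f(k)/C(k) = 2/(k - 1).
Verify: -2**(1 - k)*(k - 1)*factorial(k) matches t_k.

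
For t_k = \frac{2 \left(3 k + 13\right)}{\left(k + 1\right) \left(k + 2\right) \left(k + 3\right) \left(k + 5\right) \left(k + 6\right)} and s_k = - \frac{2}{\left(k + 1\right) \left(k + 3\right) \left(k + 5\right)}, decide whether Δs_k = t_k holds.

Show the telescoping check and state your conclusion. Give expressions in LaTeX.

Invalid: residual \frac{2 \left(- 4 k - 19\right)}{k^{6} + 21 k^{5} + 175 k^{4} + 735 k^{3} + 1624 k^{2} + 1764 k + 720} ≠ 0.

s_(k+1) = -2/((k + 2)*(k + 4)*(k + 6))
s_(k+1) − s_k = 6*(k**2 + 7*k + 11)/(k**6 + 21*k**5 + 175*k**4 + 735*k**3 + 1624*k**2 + 1764*k + 720)
(s_(k+1) − s_k) − t_k = 2*(-4*k - 19)/(k**6 + 21*k**5 + 175*k**4 + 735*k**3 + 1624*k**2 + 1764*k + 720)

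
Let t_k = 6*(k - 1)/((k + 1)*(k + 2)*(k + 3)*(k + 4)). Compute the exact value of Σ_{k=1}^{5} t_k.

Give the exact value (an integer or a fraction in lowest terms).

Step 1: r(k) = k*(k + 1)/((k - 1)*(k + 5)).
Normal form (A,B,C) = (k + 1, k + 5, k - 1).
f must satisfy (k + 1)·f(k+1) − (k + 4)·f(k) = k - 1.
Bound: deg f ≤ 3.
Solve for f: f(k) = -k*(k**2 + 6*k + 29)/36 (degree 3 ≤ 3).
Get s_k = R·t_k = k*(-k**2 - 6*k - 29)/(6*(k + 1)*(k + 2)*(k + 3)) with R(k) = B(k−1)f(k)/C(k) = -k*(k + 4)*(k**2 + 6*k + 29)/(36*(k - 1)).
Verify: 6*(k - 1)/(k**4 + 10*k**3 + 35*k**2 + 50*k + 24) matches t_k.
Evaluate s at k=6 and k=1: -101/504 and -1/4; difference 25/504.

Σ = 25/504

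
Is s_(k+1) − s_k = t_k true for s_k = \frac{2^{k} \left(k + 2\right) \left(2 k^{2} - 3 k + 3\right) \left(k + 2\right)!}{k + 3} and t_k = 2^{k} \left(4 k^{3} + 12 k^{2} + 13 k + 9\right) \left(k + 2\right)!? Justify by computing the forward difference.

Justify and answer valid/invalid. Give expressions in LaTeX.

s_(k+1) = 2**(k + 1)*(k + 3)*(2*k**2 + k + 2)*factorial(k + 3)/(k + 4)
s_(k+1) − s_k = 2**k*(4*k**5 + 36*k**4 + 121*k**3 + 197*k**2 + 168*k + 84)*factorial(k + 2)/((k + 3)*(k + 4))
(s_(k+1) − s_k) − t_k = -2**k*(k + 1)*(4*k**3 + 20*k**2 + 27*k + 24)*factorial(k + 2)/((k + 3)*(k + 4))

Invalid: residual - \frac{2^{k} \left(k + 1\right) \left(4 k^{3} + 20 k^{2} + 27 k + 24\right) \left(k + 2\right)!}{\left(k + 3\right) \left(k + 4\right)} ≠ 0.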